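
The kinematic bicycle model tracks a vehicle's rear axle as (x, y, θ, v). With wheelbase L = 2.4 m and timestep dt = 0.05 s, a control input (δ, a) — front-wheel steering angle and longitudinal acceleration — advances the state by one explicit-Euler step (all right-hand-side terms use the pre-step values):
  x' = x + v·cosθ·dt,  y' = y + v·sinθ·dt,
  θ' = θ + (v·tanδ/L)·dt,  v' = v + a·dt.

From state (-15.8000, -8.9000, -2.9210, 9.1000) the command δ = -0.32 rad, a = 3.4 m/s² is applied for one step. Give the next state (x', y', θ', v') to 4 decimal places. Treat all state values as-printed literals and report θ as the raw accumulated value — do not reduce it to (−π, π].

(-16.2440, -8.9996, -2.9838, 9.2700)

x' = -15.8000 + 9.1000·cos(-2.9210)·0.05 = -16.2440
y' = -8.9000 + 9.1000·sin(-2.9210)·0.05 = -8.9996
θ' = -2.9210 + (9.1000/2.4)·tan(-0.32)·0.05 = -2.9838
v' = 9.1000 + 3.4000·0.05 = 9.2700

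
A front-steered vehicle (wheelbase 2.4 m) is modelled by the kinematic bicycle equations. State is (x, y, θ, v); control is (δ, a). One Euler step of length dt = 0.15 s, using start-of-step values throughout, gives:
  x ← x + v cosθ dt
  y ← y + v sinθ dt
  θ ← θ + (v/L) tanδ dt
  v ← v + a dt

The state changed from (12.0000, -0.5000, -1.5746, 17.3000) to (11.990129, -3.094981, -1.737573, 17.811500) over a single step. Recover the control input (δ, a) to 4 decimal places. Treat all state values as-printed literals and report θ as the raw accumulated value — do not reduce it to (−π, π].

δ = -0.1496, a = 3.4100

a = (v'−v)/dt = (0.511500)/0.15 = 3.4100
Δθ = θ'−θ = -0.162973;  (v·dt/L) = 17.3000·0.15/2.4 = 1.081250
tan δ = Δθ·L/(v·dt) = -0.150726  →  δ = -0.1496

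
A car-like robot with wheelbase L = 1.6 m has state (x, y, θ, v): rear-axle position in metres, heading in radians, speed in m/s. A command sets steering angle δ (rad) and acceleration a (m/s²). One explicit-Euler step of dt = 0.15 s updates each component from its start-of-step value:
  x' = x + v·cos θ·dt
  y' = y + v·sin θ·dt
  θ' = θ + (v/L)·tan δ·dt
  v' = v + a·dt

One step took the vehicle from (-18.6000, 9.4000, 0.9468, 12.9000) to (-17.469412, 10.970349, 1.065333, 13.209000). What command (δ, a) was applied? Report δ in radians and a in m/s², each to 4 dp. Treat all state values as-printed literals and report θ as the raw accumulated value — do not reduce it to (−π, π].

a = (v'−v)/dt = (0.309000)/0.15 = 2.0600
Δθ = θ'−θ = 0.118533;  (v·dt/L) = 12.9000·0.15/1.6 = 1.209375
tan δ = Δθ·L/(v·dt) = 0.098012  →  δ = 0.0977

δ = 0.0977, a = 2.0600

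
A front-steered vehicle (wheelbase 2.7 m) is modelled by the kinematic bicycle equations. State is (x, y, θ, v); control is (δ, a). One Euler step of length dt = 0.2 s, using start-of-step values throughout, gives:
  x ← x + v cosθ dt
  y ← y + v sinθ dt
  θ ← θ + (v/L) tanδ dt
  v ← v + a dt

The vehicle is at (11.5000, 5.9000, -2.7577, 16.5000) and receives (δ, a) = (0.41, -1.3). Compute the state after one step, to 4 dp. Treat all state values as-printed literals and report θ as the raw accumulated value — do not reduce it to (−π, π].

x' = 11.5000 + 16.5000·cos(-2.7577)·0.2 = 8.4402
y' = 5.9000 + 16.5000·sin(-2.7577)·0.2 = 4.6640
θ' = -2.7577 + (16.5000/2.7)·tan(0.41)·0.2 = -2.2265
v' = 16.5000 − 1.3000·0.2 = 16.2400

(8.4402, 4.6640, -2.2265, 16.2400)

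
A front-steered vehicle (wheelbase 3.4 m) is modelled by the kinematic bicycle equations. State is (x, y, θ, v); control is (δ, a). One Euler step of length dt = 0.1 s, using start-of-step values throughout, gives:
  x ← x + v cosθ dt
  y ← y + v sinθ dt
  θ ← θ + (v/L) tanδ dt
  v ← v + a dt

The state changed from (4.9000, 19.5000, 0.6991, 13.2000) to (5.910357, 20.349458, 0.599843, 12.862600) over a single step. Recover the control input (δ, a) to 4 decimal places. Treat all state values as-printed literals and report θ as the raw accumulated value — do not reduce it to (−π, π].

δ = -0.2503, a = -3.3740

a = (v'−v)/dt = (-0.337400)/0.1 = -3.3740
Δθ = θ'−θ = -0.099257;  (v·dt/L) = 13.2000·0.1/3.4 = 0.388235
tan δ = Δθ·L/(v·dt) = -0.255662  →  δ = -0.2503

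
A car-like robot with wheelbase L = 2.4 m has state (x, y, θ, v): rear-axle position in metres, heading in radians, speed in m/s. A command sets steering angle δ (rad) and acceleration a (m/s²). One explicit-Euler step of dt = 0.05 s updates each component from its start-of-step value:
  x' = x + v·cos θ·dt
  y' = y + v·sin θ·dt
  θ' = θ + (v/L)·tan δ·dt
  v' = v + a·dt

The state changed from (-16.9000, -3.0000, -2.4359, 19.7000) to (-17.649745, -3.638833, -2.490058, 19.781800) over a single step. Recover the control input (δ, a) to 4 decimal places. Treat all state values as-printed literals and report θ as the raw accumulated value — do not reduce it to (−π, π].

δ = -0.1312, a = 1.6360

a = (v'−v)/dt = (0.081800)/0.05 = 1.6360
Δθ = θ'−θ = -0.054158;  (v·dt/L) = 19.7000·0.05/2.4 = 0.410417
tan δ = Δθ·L/(v·dt) = -0.131959  →  δ = -0.1312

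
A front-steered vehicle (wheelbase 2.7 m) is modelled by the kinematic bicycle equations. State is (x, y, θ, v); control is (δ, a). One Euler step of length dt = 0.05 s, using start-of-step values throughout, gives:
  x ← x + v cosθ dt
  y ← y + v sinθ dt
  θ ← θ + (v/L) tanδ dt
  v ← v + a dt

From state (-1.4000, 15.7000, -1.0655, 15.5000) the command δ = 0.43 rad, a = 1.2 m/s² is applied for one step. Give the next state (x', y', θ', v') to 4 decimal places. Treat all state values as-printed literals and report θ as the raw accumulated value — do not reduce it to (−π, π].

x' = -1.4000 + 15.5000·cos(-1.0655)·0.05 = -1.0248
y' = 15.7000 + 15.5000·sin(-1.0655)·0.05 = 15.0219
θ' = -1.0655 + (15.5000/2.7)·tan(0.43)·0.05 = -0.9339
v' = 15.5000 + 1.2000·0.05 = 15.5600

(-1.0248, 15.0219, -0.9339, 15.5600)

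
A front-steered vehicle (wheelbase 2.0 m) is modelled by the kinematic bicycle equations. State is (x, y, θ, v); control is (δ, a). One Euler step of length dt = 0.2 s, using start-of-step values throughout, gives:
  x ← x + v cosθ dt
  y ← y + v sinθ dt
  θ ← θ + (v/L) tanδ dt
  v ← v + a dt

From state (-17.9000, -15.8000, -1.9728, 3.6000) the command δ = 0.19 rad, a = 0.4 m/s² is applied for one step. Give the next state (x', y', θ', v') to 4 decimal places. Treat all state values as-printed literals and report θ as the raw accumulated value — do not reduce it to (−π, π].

(-18.1817, -16.4626, -1.9036, 3.6800)

x' = -17.9000 + 3.6000·cos(-1.9728)·0.2 = -18.1817
y' = -15.8000 + 3.6000·sin(-1.9728)·0.2 = -16.4626
θ' = -1.9728 + (3.6000/2.0)·tan(0.19)·0.2 = -1.9036
v' = 3.6000 + 0.4000·0.2 = 3.6800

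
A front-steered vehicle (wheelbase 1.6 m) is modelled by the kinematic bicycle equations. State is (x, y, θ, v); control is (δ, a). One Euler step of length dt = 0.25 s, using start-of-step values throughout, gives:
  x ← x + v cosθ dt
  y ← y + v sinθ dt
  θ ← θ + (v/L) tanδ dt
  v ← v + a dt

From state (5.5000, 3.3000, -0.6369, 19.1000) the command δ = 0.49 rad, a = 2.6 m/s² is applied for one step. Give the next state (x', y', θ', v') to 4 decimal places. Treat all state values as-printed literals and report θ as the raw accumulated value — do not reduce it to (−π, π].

(9.3388, 0.4603, 0.9549, 19.7500)

x' = 5.5000 + 19.1000·cos(-0.6369)·0.25 = 9.3388
y' = 3.3000 + 19.1000·sin(-0.6369)·0.25 = 0.4603
θ' = -0.6369 + (19.1000/1.6)·tan(0.49)·0.25 = 0.9549
v' = 19.1000 + 2.6000·0.25 = 19.7500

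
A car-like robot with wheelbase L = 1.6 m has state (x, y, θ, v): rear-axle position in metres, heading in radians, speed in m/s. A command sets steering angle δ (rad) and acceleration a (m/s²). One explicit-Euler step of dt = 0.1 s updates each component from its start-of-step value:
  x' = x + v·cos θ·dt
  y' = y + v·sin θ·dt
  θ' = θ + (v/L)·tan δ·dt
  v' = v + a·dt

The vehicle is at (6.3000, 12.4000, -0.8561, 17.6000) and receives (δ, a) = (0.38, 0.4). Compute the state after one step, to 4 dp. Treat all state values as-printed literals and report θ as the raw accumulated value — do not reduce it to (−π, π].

x' = 6.3000 + 17.6000·cos(-0.8561)·0.1 = 7.4535
y' = 12.4000 + 17.6000·sin(-0.8561)·0.1 = 11.0707
θ' = -0.8561 + (17.6000/1.6)·tan(0.38)·0.1 = -0.4167
v' = 17.6000 + 0.4000·0.1 = 17.6400

(7.4535, 11.0707, -0.4167, 17.6400)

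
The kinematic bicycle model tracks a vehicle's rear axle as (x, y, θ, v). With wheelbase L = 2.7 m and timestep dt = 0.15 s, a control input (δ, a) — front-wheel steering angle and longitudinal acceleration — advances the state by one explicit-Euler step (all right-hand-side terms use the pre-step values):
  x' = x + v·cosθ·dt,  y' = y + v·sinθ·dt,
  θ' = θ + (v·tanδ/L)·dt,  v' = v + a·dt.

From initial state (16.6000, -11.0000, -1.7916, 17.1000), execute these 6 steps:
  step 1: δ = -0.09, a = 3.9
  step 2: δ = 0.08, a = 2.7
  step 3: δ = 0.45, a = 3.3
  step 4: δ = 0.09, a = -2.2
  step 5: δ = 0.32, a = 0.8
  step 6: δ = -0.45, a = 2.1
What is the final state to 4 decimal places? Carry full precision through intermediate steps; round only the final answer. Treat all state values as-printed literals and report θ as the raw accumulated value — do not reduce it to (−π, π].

after step 1 (δ=-0.09, a=3.9): (16.038229, -13.502726, -1.877332, 17.685000)
after step 2 (δ=0.08, a=2.7): (15.237743, -16.031818, -1.798563, 18.090000)
after step 3 (δ=0.45, a=3.3): (14.625027, -18.675236, -1.313093, 18.585000)
after step 4 (δ=0.09, a=-2.2): (15.335513, -21.370929, -1.219916, 18.255000)
after step 5 (δ=0.32, a=0.8): (16.276716, -23.942339, -0.883832, 18.375000)
after step 6 (δ=-0.45, a=2.1): (18.024710, -26.073403, -1.376951, 18.690000)

(18.0247, -26.0734, -1.3770, 18.6900)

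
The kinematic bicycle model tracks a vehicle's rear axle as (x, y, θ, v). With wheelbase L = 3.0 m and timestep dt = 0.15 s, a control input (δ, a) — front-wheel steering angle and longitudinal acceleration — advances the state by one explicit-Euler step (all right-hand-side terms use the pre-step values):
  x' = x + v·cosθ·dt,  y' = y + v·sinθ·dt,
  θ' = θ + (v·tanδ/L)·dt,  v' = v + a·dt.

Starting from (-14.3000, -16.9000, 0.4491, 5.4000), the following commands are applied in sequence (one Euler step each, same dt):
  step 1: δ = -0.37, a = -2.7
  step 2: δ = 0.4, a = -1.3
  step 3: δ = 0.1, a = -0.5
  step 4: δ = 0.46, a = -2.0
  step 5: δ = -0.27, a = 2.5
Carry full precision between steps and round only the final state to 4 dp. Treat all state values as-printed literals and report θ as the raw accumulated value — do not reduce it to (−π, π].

(-11.0350, -15.2888, 0.5299, 4.8000)

after step 1 (δ=-0.37, a=-2.7): (-13.570321, -16.548334, 0.344377, 4.995000)
after step 2 (δ=0.4, a=-1.3): (-12.865063, -16.295380, 0.449970, 4.800000)
after step 3 (δ=0.1, a=-0.5): (-12.216731, -15.982225, 0.474050, 4.725000)
after step 4 (δ=0.46, a=-2.0): (-11.586137, -15.658685, 0.591100, 4.425000)
after step 5 (δ=-0.27, a=2.5): (-11.035007, -15.288794, 0.529867, 4.800000)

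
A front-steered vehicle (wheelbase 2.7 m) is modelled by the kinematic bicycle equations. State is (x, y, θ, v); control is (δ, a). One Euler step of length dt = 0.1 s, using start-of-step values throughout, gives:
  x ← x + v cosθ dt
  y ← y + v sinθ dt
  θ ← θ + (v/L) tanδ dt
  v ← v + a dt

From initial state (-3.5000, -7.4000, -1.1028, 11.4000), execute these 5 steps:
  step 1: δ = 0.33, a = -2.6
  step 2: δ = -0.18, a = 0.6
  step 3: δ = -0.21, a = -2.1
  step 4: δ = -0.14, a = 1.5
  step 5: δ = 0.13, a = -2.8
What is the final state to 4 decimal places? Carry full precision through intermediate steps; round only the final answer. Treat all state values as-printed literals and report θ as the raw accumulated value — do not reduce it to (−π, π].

(-0.8692, -12.3105, -1.1251, 10.8600)

after step 1 (δ=0.33, a=-2.6): (-2.985747, -8.417420, -0.958178, 11.140000)
after step 2 (δ=-0.18, a=0.6): (-2.345185, -9.328834, -1.033258, 11.200000)
after step 3 (δ=-0.21, a=-2.1): (-1.771718, -10.290882, -1.121672, 10.990000)
after step 4 (δ=-0.14, a=1.5): (-1.294558, -11.280892, -1.179033, 11.140000)
after step 5 (δ=0.13, a=-2.8): (-0.869212, -12.310492, -1.125091, 10.860000)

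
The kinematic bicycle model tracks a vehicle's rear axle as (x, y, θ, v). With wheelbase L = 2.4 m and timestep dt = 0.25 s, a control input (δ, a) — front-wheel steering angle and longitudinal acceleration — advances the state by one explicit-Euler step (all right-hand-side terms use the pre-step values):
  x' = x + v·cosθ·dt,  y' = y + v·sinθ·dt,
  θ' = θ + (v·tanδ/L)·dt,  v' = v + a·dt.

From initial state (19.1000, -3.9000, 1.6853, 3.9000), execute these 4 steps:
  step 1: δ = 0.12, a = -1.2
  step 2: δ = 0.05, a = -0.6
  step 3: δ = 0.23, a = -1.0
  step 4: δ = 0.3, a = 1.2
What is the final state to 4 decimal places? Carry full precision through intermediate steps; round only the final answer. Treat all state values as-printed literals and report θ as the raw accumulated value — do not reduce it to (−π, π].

(18.4752, -0.4234, 1.9403, 3.5000)

after step 1 (δ=0.12, a=-1.2): (18.988603, -2.931385, 1.734285, 3.600000)
after step 2 (δ=0.05, a=-0.6): (18.842117, -2.043386, 1.753051, 3.450000)
after step 3 (δ=0.23, a=-1.0): (18.685791, -1.195171, 1.837196, 3.200000)
after step 4 (δ=0.3, a=1.2): (18.475183, -0.423391, 1.940308, 3.500000)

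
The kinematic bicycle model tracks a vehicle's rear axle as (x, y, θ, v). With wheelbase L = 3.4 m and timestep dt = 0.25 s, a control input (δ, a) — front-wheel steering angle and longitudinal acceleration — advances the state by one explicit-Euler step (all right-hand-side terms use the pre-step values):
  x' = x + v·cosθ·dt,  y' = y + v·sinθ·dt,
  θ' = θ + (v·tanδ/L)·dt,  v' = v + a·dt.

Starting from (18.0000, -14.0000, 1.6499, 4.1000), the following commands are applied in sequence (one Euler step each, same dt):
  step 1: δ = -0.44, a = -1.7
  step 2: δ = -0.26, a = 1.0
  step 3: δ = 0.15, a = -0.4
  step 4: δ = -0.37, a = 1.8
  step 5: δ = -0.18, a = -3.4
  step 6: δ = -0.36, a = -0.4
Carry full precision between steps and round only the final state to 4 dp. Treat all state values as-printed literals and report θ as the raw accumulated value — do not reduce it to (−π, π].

(18.6259, -8.2612, 1.2186, 3.3250)

after step 1 (δ=-0.44, a=-1.7): (17.919003, -12.978205, 1.507974, 3.675000)
after step 2 (δ=-0.26, a=1.0): (17.976684, -12.061268, 1.436089, 3.925000)
after step 3 (δ=0.15, a=-0.4): (18.108466, -11.088907, 1.479707, 3.825000)
after step 4 (δ=-0.37, a=1.8): (18.195450, -10.136621, 1.370621, 4.275000)
after step 5 (δ=-0.18, a=-3.4): (18.407962, -9.089213, 1.313421, 3.425000)
after step 6 (δ=-0.36, a=-0.4): (18.625914, -8.261166, 1.218628, 3.325000)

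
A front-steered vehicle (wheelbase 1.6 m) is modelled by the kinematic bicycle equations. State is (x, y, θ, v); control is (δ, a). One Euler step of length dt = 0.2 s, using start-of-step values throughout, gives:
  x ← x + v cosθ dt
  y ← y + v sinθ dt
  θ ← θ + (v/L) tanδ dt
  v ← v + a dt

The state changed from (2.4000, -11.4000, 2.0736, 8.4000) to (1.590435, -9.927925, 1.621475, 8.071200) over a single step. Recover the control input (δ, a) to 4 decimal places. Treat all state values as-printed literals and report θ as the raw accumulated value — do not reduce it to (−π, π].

δ = -0.4066, a = -1.6440

a = (v'−v)/dt = (-0.328800)/0.2 = -1.6440
Δθ = θ'−θ = -0.452125;  (v·dt/L) = 8.4000·0.2/1.6 = 1.050000
tan δ = Δθ·L/(v·dt) = -0.430595  →  δ = -0.4066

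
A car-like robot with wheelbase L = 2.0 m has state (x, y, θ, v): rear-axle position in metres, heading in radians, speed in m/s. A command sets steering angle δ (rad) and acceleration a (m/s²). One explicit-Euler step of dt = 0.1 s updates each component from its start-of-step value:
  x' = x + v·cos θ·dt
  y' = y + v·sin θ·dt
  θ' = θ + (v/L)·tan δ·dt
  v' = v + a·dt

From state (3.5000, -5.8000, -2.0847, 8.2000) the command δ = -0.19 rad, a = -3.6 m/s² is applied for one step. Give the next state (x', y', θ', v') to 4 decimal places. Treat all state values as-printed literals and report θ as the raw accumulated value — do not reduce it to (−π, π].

(3.0969, -6.5141, -2.1636, 7.8400)

x' = 3.5000 + 8.2000·cos(-2.0847)·0.1 = 3.0969
y' = -5.8000 + 8.2000·sin(-2.0847)·0.1 = -6.5141
θ' = -2.0847 + (8.2000/2.0)·tan(-0.19)·0.1 = -2.1636
v' = 8.2000 − 3.6000·0.1 = 7.8400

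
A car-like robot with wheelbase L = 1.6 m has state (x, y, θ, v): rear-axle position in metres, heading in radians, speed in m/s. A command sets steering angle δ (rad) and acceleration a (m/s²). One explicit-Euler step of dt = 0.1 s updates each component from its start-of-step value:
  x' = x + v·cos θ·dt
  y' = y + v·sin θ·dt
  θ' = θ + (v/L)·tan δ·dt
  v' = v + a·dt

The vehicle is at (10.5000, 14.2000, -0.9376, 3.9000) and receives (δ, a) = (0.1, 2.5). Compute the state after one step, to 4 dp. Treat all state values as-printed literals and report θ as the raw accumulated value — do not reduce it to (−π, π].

(10.7308, 13.8856, -0.9131, 4.1500)

x' = 10.5000 + 3.9000·cos(-0.9376)·0.1 = 10.7308
y' = 14.2000 + 3.9000·sin(-0.9376)·0.1 = 13.8856
θ' = -0.9376 + (3.9000/1.6)·tan(0.1)·0.1 = -0.9131
v' = 3.9000 + 2.5000·0.1 = 4.1500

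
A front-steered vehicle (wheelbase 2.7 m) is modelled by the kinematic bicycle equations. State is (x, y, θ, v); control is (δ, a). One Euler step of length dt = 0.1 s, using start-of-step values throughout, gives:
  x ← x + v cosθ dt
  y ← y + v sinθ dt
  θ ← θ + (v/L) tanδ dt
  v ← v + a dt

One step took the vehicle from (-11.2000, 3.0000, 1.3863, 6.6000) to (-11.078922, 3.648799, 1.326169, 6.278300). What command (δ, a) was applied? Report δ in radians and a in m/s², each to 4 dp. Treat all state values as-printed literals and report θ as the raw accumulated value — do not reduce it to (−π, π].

δ = -0.2412, a = -3.2170

a = (v'−v)/dt = (-0.321700)/0.1 = -3.2170
Δθ = θ'−θ = -0.060131;  (v·dt/L) = 6.6000·0.1/2.7 = 0.244444
tan δ = Δθ·L/(v·dt) = -0.245990  →  δ = -0.2412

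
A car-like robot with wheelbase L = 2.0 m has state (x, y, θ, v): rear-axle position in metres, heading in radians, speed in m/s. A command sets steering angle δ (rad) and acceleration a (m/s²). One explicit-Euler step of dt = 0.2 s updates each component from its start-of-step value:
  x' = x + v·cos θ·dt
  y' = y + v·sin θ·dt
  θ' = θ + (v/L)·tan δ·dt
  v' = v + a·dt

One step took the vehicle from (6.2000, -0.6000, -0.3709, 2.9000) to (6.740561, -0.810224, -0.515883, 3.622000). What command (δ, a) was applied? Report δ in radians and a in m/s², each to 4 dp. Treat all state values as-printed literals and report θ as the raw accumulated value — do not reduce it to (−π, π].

δ = -0.4636, a = 3.6100

a = (v'−v)/dt = (0.722000)/0.2 = 3.6100
Δθ = θ'−θ = -0.144983;  (v·dt/L) = 2.9000·0.2/2.0 = 0.290000
tan δ = Δθ·L/(v·dt) = -0.499941  →  δ = -0.4636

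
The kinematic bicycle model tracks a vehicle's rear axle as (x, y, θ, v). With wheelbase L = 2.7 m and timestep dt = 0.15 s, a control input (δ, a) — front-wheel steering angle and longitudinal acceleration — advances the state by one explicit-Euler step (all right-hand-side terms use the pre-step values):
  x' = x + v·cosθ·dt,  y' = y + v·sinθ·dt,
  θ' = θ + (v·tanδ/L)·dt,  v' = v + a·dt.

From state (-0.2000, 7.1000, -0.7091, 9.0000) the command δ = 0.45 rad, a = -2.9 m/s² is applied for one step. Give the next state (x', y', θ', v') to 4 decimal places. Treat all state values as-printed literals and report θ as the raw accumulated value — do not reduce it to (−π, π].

(0.8246, 6.2209, -0.4676, 8.5650)

x' = -0.2000 + 9.0000·cos(-0.7091)·0.15 = 0.8246
y' = 7.1000 + 9.0000·sin(-0.7091)·0.15 = 6.2209
θ' = -0.7091 + (9.0000/2.7)·tan(0.45)·0.15 = -0.4676
v' = 9.0000 − 2.9000·0.15 = 8.5650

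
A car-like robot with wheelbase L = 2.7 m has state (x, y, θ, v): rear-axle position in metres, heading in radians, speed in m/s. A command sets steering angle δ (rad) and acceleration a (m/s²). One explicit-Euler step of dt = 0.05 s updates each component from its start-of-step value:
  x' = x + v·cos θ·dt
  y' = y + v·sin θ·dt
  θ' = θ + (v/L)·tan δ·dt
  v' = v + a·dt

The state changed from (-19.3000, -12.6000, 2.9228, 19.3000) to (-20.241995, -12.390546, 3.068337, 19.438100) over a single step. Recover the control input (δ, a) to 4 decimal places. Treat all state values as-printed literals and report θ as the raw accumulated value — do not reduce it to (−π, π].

a = (v'−v)/dt = (0.138100)/0.05 = 2.7620
Δθ = θ'−θ = 0.145537;  (v·dt/L) = 19.3000·0.05/2.7 = 0.357407
tan δ = Δθ·L/(v·dt) = 0.407202  →  δ = 0.3867

δ = 0.3867, a = 2.7620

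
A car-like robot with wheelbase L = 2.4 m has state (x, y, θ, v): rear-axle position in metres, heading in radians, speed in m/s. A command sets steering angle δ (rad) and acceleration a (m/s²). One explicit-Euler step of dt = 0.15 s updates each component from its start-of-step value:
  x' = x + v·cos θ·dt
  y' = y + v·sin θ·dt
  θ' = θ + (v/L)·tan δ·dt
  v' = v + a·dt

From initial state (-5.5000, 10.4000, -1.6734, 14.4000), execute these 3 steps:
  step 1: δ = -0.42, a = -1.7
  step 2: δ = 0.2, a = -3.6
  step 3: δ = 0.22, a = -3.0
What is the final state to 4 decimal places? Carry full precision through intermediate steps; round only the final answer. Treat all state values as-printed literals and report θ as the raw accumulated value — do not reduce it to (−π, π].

(-7.3991, 4.4602, -1.7060, 13.1550)

after step 1 (δ=-0.42, a=-1.7): (-5.721235, 8.251360, -2.075315, 14.145000)
after step 2 (δ=0.2, a=-3.6): (-6.746860, 6.393965, -1.896107, 13.605000)
after step 3 (δ=0.22, a=-3.0): (-7.399090, 4.460249, -1.705961, 13.155000)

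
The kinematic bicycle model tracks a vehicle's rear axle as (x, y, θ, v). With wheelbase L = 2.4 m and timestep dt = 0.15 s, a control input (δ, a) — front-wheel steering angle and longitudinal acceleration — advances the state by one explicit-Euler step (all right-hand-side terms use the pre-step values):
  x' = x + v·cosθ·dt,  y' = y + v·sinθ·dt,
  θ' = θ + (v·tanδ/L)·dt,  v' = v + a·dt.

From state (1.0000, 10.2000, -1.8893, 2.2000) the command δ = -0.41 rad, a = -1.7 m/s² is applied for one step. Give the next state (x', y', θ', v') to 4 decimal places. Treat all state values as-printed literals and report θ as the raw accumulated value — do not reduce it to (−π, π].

(0.8967, 9.8866, -1.9491, 1.9450)

x' = 1.0000 + 2.2000·cos(-1.8893)·0.15 = 0.8967
y' = 10.2000 + 2.2000·sin(-1.8893)·0.15 = 9.8866
θ' = -1.8893 + (2.2000/2.4)·tan(-0.41)·0.15 = -1.9491
v' = 2.2000 − 1.7000·0.15 = 1.9450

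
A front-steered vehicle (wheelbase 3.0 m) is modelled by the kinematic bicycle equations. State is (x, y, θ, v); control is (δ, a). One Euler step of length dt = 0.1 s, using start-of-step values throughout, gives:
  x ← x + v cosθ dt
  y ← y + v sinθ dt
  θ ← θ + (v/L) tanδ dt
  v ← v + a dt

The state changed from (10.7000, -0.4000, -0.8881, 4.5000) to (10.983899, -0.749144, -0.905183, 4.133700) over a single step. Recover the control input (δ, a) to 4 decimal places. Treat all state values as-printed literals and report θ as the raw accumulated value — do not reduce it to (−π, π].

δ = -0.1134, a = -3.6630

a = (v'−v)/dt = (-0.366300)/0.1 = -3.6630
Δθ = θ'−θ = -0.017083;  (v·dt/L) = 4.5000·0.1/3.0 = 0.150000
tan δ = Δθ·L/(v·dt) = -0.113887  →  δ = -0.1134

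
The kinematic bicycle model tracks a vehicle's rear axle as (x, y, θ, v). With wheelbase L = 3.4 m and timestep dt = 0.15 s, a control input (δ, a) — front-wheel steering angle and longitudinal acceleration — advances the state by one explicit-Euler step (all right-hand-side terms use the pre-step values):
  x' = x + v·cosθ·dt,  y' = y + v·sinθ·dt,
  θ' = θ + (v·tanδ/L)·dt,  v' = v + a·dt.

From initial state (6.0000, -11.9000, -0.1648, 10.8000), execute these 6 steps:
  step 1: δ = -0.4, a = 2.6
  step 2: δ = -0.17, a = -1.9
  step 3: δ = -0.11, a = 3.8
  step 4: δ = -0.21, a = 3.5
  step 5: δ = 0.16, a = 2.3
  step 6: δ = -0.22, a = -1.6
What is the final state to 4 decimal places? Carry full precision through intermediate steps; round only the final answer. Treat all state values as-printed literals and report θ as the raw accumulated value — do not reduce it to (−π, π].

after step 1 (δ=-0.4, a=2.6): (7.598051, -12.165769, -0.366249, 11.190000)
after step 2 (δ=-0.17, a=-1.9): (9.165228, -12.766866, -0.450991, 10.905000)
after step 3 (δ=-0.11, a=3.8): (10.637429, -13.479821, -0.504127, 11.475000)
after step 4 (δ=-0.21, a=3.5): (12.144549, -14.311259, -0.612031, 12.000000)
after step 5 (δ=0.16, a=2.3): (13.617818, -15.345414, -0.526594, 12.345000)
after step 6 (δ=-0.22, a=-1.6): (15.218700, -16.276089, -0.648385, 12.105000)

(15.2187, -16.2761, -0.6484, 12.1050)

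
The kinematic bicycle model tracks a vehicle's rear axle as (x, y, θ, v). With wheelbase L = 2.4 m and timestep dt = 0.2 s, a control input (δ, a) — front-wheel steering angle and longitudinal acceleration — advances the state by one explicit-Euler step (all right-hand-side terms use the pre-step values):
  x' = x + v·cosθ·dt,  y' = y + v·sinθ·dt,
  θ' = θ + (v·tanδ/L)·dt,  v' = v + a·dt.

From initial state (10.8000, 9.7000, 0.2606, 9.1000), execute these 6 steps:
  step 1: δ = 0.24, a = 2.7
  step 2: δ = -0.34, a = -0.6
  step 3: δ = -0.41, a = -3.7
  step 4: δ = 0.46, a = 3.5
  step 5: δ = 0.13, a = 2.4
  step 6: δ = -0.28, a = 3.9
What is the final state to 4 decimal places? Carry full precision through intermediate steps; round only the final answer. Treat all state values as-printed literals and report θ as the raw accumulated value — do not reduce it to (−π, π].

(21.6819, 11.8839, 0.0443, 10.7400)

after step 1 (δ=0.24, a=2.7): (12.558549, 10.168942, 0.446177, 9.640000)
after step 2 (δ=-0.34, a=-0.6): (14.297804, 11.000912, 0.162008, 9.520000)
after step 3 (δ=-0.41, a=-3.7): (16.176872, 11.308028, -0.182799, 8.780000)
after step 4 (δ=0.46, a=3.5): (17.903615, 10.988817, 0.179704, 9.480000)
after step 5 (δ=0.13, a=2.4): (19.769083, 11.327705, 0.282987, 9.960000)
after step 6 (δ=-0.28, a=3.9): (21.681852, 11.883921, 0.044317, 10.740000)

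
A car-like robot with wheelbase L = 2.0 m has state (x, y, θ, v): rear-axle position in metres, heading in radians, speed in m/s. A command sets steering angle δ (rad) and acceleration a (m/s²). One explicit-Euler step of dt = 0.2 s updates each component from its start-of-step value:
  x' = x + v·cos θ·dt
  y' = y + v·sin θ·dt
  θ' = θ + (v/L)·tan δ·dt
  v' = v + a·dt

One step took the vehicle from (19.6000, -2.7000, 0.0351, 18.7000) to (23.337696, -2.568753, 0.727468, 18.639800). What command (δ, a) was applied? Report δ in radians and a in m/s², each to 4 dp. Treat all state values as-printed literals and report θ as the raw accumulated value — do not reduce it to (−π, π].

δ = 0.3546, a = -0.3010

a = (v'−v)/dt = (-0.060200)/0.2 = -0.3010
Δθ = θ'−θ = 0.692368;  (v·dt/L) = 18.7000·0.2/2.0 = 1.870000
tan δ = Δθ·L/(v·dt) = 0.370250  →  δ = 0.3546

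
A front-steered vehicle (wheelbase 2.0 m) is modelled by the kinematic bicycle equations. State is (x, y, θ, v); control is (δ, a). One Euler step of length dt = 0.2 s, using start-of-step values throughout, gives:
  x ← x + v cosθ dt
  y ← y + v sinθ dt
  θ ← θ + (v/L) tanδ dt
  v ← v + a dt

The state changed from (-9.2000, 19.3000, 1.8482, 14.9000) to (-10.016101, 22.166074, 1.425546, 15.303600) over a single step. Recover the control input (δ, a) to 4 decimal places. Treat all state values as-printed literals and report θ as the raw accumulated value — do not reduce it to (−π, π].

δ = -0.2764, a = 2.0180

a = (v'−v)/dt = (0.403600)/0.2 = 2.0180
Δθ = θ'−θ = -0.422654;  (v·dt/L) = 14.9000·0.2/2.0 = 1.490000
tan δ = Δθ·L/(v·dt) = -0.283660  →  δ = -0.2764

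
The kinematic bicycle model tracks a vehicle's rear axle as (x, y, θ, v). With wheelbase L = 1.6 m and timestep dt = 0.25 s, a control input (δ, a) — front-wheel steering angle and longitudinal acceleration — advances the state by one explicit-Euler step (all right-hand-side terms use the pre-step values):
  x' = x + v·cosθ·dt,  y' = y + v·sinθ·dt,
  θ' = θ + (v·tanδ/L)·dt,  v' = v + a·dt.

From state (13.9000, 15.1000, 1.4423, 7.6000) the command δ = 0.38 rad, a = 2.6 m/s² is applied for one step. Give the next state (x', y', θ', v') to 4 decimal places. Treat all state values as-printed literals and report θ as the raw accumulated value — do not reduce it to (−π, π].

(14.1435, 16.9843, 1.9166, 8.2500)

x' = 13.9000 + 7.6000·cos(1.4423)·0.25 = 14.1435
y' = 15.1000 + 7.6000·sin(1.4423)·0.25 = 16.9843
θ' = 1.4423 + (7.6000/1.6)·tan(0.38)·0.25 = 1.9166
v' = 7.6000 + 2.6000·0.25 = 8.2500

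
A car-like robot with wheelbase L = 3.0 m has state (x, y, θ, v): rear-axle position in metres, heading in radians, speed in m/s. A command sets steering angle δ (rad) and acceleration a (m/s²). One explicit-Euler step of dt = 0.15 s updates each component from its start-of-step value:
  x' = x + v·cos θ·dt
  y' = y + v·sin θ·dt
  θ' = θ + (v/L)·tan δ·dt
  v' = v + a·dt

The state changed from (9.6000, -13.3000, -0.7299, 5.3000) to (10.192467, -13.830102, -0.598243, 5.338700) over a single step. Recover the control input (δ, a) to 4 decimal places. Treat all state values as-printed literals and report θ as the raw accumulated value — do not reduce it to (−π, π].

δ = 0.4611, a = 0.2580

a = (v'−v)/dt = (0.038700)/0.15 = 0.2580
Δθ = θ'−θ = 0.131657;  (v·dt/L) = 5.3000·0.15/3.0 = 0.265000
tan δ = Δθ·L/(v·dt) = 0.496819  →  δ = 0.4611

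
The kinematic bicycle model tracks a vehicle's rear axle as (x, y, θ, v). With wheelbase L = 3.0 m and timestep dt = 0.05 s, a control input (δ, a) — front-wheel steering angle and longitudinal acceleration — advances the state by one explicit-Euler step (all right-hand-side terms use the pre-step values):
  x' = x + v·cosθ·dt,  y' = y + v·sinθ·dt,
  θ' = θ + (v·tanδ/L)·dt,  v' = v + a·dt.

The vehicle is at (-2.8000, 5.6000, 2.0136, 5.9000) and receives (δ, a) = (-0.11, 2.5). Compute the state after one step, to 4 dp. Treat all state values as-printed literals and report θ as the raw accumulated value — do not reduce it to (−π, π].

x' = -2.8000 + 5.9000·cos(2.0136)·0.05 = -2.9264
y' = 5.6000 + 5.9000·sin(2.0136)·0.05 = 5.8665
θ' = 2.0136 + (5.9000/3.0)·tan(-0.11)·0.05 = 2.0027
v' = 5.9000 + 2.5000·0.05 = 6.0250

(-2.9264, 5.8665, 2.0027, 6.0250)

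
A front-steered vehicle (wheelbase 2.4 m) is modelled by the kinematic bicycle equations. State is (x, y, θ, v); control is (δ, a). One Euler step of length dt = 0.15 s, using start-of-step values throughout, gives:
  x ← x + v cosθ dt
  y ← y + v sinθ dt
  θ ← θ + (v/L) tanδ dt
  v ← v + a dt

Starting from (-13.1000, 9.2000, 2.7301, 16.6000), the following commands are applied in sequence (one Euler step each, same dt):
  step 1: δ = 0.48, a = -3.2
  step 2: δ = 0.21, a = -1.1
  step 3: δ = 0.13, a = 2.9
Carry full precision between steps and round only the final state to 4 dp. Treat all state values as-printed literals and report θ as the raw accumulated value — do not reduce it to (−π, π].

after step 1 (δ=0.48, a=-3.2): (-15.382147, 10.195945, 3.270234, 16.120000)
after step 2 (δ=0.21, a=-1.1): (-17.780167, 9.885748, 3.484975, 15.955000)
after step 3 (δ=0.13, a=2.9): (-20.033703, 9.080004, 3.615344, 16.390000)

(-20.0337, 9.0800, 3.6153, 16.3900)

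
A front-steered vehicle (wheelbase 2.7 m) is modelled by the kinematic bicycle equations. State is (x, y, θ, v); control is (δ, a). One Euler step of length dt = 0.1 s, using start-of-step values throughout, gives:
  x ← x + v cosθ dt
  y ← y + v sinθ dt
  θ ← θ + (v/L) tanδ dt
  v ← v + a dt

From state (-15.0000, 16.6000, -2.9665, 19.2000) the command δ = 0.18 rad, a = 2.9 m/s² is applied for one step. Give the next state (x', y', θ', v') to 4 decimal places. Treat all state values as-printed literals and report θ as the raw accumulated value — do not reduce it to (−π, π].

x' = -15.0000 + 19.2000·cos(-2.9665)·0.1 = -16.8906
y' = 16.6000 + 19.2000·sin(-2.9665)·0.1 = 16.2655
θ' = -2.9665 + (19.2000/2.7)·tan(0.18)·0.1 = -2.8371
v' = 19.2000 + 2.9000·0.1 = 19.4900

(-16.8906, 16.2655, -2.8371, 19.4900)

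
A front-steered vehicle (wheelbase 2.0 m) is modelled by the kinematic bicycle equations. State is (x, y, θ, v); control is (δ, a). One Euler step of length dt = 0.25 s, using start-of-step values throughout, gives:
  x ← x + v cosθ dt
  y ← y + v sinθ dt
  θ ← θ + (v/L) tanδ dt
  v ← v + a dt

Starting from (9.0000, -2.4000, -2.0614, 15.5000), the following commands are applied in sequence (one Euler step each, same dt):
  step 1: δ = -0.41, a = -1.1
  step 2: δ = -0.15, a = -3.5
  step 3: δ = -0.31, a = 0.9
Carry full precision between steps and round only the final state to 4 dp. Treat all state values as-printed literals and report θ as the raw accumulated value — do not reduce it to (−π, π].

after step 1 (δ=-0.41, a=-1.1): (7.174261, -5.817938, -2.903498, 15.225000)
after step 2 (δ=-0.15, a=-3.5): (3.475389, -6.715648, -3.191127, 14.350000)
after step 3 (δ=-0.31, a=0.9): (-0.107711, -6.538016, -3.765715, 14.575000)

(-0.1077, -6.5380, -3.7657, 14.5750)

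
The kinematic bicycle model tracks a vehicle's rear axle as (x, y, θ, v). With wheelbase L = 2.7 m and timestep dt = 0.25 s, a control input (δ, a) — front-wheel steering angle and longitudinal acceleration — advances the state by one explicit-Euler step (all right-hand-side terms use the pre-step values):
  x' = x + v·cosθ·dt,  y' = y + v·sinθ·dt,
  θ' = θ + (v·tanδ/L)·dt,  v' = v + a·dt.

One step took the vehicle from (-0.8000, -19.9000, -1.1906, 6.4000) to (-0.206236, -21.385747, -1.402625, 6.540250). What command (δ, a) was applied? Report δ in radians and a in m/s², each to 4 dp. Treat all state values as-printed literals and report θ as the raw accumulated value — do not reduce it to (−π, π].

a = (v'−v)/dt = (0.140250)/0.25 = 0.5610
Δθ = θ'−θ = -0.212025;  (v·dt/L) = 6.4000·0.25/2.7 = 0.592593
tan δ = Δθ·L/(v·dt) = -0.357792  →  δ = -0.3436

δ = -0.3436, a = 0.5610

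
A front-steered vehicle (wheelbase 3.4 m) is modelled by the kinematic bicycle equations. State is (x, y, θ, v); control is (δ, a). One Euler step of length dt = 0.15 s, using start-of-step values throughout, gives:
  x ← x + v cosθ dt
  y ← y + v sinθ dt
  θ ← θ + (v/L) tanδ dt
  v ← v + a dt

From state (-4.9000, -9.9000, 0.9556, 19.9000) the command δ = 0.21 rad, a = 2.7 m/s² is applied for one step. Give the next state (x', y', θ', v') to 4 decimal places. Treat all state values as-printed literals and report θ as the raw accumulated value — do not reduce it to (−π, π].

x' = -4.9000 + 19.9000·cos(0.9556)·0.15 = -3.1773
y' = -9.9000 + 19.9000·sin(0.9556)·0.15 = -7.4623
θ' = 0.9556 + (19.9000/3.4)·tan(0.21)·0.15 = 1.1427
v' = 19.9000 + 2.7000·0.15 = 20.3050

(-3.1773, -7.4623, 1.1427, 20.3050)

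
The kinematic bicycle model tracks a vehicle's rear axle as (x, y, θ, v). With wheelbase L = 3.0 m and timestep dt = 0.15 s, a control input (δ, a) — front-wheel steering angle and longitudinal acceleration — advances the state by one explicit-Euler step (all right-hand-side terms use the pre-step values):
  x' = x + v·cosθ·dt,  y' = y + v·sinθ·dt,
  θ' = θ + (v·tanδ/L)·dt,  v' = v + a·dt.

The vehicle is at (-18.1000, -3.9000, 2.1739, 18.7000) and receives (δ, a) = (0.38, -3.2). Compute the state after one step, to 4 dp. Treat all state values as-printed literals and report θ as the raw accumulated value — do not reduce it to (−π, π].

(-19.6910, -1.5899, 2.5474, 18.2200)

x' = -18.1000 + 18.7000·cos(2.1739)·0.15 = -19.6910
y' = -3.9000 + 18.7000·sin(2.1739)·0.15 = -1.5899
θ' = 2.1739 + (18.7000/3.0)·tan(0.38)·0.15 = 2.5474
v' = 18.7000 − 3.2000·0.15 = 18.2200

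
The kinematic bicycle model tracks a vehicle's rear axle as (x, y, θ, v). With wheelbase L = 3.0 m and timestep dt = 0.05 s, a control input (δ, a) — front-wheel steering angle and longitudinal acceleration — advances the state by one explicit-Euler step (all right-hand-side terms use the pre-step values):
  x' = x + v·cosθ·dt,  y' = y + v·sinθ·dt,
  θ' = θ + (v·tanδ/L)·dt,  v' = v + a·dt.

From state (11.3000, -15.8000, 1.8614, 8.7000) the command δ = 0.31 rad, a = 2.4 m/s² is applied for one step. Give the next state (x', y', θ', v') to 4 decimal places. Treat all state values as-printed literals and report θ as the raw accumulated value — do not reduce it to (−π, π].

x' = 11.3000 + 8.7000·cos(1.8614)·0.05 = 11.1754
y' = -15.8000 + 8.7000·sin(1.8614)·0.05 = -15.3832
θ' = 1.8614 + (8.7000/3.0)·tan(0.31)·0.05 = 1.9078
v' = 8.7000 + 2.4000·0.05 = 8.8200

(11.1754, -15.3832, 1.9078, 8.8200)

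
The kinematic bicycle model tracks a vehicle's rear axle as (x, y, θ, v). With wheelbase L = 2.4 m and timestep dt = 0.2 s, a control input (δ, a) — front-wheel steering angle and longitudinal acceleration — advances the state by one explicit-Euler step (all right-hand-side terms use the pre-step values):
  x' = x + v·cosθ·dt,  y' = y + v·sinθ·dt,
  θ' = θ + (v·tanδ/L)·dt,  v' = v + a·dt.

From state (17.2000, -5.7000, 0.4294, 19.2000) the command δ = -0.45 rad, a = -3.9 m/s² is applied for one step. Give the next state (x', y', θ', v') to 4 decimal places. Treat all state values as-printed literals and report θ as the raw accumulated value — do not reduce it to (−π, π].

(20.6914, -4.1013, -0.3435, 18.4200)

x' = 17.2000 + 19.2000·cos(0.4294)·0.2 = 20.6914
y' = -5.7000 + 19.2000·sin(0.4294)·0.2 = -4.1013
θ' = 0.4294 + (19.2000/2.4)·tan(-0.45)·0.2 = -0.3435
v' = 19.2000 − 3.9000·0.2 = 18.4200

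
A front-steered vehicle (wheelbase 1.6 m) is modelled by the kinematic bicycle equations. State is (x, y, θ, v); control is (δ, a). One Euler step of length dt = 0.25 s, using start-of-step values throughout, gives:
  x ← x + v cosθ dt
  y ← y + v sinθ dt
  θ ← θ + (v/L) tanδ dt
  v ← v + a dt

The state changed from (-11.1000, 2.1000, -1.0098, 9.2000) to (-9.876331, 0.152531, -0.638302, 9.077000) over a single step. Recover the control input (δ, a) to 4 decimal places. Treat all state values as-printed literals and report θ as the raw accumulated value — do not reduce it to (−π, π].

δ = 0.2529, a = -0.4920

a = (v'−v)/dt = (-0.123000)/0.25 = -0.4920
Δθ = θ'−θ = 0.371498;  (v·dt/L) = 9.2000·0.25/1.6 = 1.437500
tan δ = Δθ·L/(v·dt) = 0.258433  →  δ = 0.2529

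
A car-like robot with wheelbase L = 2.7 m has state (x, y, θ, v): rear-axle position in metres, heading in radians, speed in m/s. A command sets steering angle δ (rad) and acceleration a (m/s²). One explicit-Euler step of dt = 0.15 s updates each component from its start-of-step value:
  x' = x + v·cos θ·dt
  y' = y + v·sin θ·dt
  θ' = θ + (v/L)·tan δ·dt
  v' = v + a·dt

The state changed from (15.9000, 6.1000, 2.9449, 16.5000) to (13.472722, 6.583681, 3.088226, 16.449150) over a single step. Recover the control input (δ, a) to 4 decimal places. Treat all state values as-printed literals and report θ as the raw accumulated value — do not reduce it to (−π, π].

a = (v'−v)/dt = (-0.050850)/0.15 = -0.3390
Δθ = θ'−θ = 0.143326;  (v·dt/L) = 16.5000·0.15/2.7 = 0.916667
tan δ = Δθ·L/(v·dt) = 0.156356  →  δ = 0.1551

δ = 0.1551, a = -0.3390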